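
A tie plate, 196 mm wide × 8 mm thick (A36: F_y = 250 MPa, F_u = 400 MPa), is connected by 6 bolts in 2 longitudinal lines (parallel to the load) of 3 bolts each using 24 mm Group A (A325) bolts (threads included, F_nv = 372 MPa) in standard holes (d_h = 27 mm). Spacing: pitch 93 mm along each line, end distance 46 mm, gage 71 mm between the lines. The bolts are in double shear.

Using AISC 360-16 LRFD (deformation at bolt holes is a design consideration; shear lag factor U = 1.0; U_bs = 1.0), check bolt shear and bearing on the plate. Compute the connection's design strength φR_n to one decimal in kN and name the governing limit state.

740.2 kN (bearing governs)

Bolt shear: A_b = π(24)²/4 = 452.39 mm². φR_n = 0.75 × 372 × 452.39 × 6 × 2 = 1514.6 kN.
Bearing (8 mm plate, F_u = 400 MPa): end bolts L_c = 46 − 27/2 = 32.5, R_n = min(1.2×32.5×8×400, 2.4×24×8×400) = 124.8 kN/bolt; interior L_c = 93 − 27 = 66, R_n = 184.32 kN/bolt. φR_n = 0.75 × (2×124.8 + 4×184.32) = 740.2 kN.
Governing: min(1514.6, 740.2) = 740.2 kN → bearing.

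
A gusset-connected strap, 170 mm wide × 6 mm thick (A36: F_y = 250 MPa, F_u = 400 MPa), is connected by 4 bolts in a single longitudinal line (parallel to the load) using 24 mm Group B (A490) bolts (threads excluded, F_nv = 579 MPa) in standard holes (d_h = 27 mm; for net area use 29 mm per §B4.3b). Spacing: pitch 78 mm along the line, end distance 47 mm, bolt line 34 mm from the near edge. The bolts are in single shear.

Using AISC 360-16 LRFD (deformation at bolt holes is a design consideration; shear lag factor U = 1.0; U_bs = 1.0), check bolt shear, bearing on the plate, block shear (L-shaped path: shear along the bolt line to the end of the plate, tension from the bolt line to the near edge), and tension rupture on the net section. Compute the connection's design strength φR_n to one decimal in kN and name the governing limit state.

224.8 kN (block shear governs)

Bolt shear: A_b = π(24)²/4 = 452.39 mm². φR_n = 0.75 × 579 × 452.39 × 4 × 1 = 785.8 kN.
Bearing (6 mm plate, F_u = 400 MPa): end bolts L_c = 47 − 27/2 = 33.5, R_n = min(1.2×33.5×6×400, 2.4×24×6×400) = 96.48 kN/bolt; interior L_c = 78 − 27 = 51, R_n = 138.24 kN/bolt. φR_n = 0.75 × (1×96.48 + 3×138.24) = 383.4 kN.
Block shear: shear path 1×[47+3×78] = 1×281 mm, A_gv = 1686, A_nv = 1×(281 − 3.5×29)×6 = 1077 mm²; tension to near edge: (34 − 0.5×29)×6 = 117 mm². R_n = min(0.6×400×1077, 0.6×250×1686) + 1.0×400×117 = min(258.48, 252.9) + 46.8 = 299.7 kN. φR_n = 0.75 × 299.7 = 224.8 kN.
Tension rupture (net): A_n = (170 − 1×29)×6 = 846 mm² (U = 1.0, A_e = A_n). φR_n = 0.75 × 400 × 846 = 253.8 kN.
Governing: min(785.8, 383.4, 224.8, 253.8) = 224.8 kN → block shear.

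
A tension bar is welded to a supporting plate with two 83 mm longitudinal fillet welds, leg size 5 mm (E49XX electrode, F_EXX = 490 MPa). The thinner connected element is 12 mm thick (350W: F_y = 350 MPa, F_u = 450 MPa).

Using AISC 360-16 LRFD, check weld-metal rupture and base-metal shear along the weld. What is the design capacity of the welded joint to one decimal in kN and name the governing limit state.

129.4 kN (weld metal governs)

Weld metal: throat = 0.707×5 = 3.535 mm, L = 2×83 = 166 mm. φR_n = 0.75 × 0.6 × 490 × 3.535 × 166 = 129.4 kN.
Base metal shear (12 mm plate): yield φR_n = 1.0×0.6×350×12×166 = 418.3 kN; rupture φR_n = 0.75×0.6×450×12×166 = 403.4 kN; take 403.4 kN (rupture).
Governing: min(129.4, 403.4) = 129.4 kN → weld metal.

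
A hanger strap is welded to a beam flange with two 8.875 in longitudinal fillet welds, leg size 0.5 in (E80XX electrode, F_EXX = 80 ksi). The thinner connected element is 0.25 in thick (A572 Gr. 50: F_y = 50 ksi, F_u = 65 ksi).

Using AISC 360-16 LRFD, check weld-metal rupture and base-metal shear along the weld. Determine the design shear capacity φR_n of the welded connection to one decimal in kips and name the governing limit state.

129.8 kips (base-metal shear governs)

Weld metal: throat = 0.707×0.5 = 0.3535 in, L = 2×8.875 = 17.75 in. φR_n = 0.75 × 0.6 × 80 × 0.3535 × 17.75 = 225.9 kips.
Base metal shear (0.25 in plate): yield φR_n = 1.0×0.6×50×0.25×17.75 = 133.1 kips; rupture φR_n = 0.75×0.6×65×0.25×17.75 = 129.8 kips; take 129.8 kips (rupture).
Governing: min(225.9, 129.8) = 129.8 kips → base-metal shear.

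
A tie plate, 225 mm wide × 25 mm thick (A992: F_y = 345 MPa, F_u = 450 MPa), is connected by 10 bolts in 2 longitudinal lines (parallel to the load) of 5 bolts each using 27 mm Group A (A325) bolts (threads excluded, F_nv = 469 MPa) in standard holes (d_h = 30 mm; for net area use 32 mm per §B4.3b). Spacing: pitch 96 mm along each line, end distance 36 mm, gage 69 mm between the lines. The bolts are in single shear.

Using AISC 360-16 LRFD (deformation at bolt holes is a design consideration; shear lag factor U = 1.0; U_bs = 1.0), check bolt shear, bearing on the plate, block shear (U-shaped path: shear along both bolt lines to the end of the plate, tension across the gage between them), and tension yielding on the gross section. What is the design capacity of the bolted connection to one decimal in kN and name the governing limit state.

1746.6 kN (gross-section yield governs)

Bolt shear: A_b = π(27)²/4 = 572.56 mm². φR_n = 0.75 × 469 × 572.56 × 10 × 1 = 2014.0 kN.
Bearing (25 mm plate, F_u = 450 MPa): end bolts L_c = 36 − 30/2 = 21, R_n = min(1.2×21×25×450, 2.4×27×25×450) = 283.5 kN/bolt; interior L_c = 96 − 30 = 66, R_n = 729 kN/bolt. φR_n = 0.75 × (2×283.5 + 8×729) = 4799.3 kN.
Block shear: shear path 2×[36+4×96] = 2×420 mm, A_gv = 21000, A_nv = 2×(420 − 4.5×32)×25 = 13800 mm²; tension across gage: (69 − 1×32)×25 = 925 mm². R_n = min(0.6×450×13800, 0.6×345×21000) + 1.0×450×925 = min(3726, 4347) + 416.25 = 4142.3 kN. φR_n = 0.75 × 4142.3 = 3106.7 kN.
Tension yield (gross): A_g = 225×25 = 5625 mm². φR_n = 0.90 × 345 × 5625 = 1746.6 kN.
Governing: min(2014.0, 4799.3, 3106.7, 1746.6) = 1746.6 kN → gross-section yield.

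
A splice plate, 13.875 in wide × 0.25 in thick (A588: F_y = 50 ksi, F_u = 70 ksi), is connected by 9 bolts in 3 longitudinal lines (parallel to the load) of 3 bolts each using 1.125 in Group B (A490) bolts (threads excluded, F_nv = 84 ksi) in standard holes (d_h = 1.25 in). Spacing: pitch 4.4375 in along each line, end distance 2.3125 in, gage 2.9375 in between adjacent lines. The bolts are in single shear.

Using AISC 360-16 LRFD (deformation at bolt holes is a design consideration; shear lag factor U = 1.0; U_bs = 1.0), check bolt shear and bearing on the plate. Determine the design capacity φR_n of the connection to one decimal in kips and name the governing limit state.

Bolt shear: A_b = π(1.125)²/4 = 0.99402 in². φR_n = 0.75 × 84 × 0.99402 × 9 × 1 = 563.6 kips.
Bearing (0.25 in plate, F_u = 70 ksi): end bolts L_c = 2.3125 − 1.25/2 = 1.6875, R_n = min(1.2×1.6875×0.25×70, 2.4×1.125×0.25×70) = 35.438 kips/bolt; interior L_c = 4.4375 − 1.25 = 3.1875, R_n = 47.25 kips/bolt. φR_n = 0.75 × (3×35.438 + 6×47.25) = 292.4 kips.
Governing: min(563.6, 292.4) = 292.4 kips → bearing.

292.4 kips (bearing governs)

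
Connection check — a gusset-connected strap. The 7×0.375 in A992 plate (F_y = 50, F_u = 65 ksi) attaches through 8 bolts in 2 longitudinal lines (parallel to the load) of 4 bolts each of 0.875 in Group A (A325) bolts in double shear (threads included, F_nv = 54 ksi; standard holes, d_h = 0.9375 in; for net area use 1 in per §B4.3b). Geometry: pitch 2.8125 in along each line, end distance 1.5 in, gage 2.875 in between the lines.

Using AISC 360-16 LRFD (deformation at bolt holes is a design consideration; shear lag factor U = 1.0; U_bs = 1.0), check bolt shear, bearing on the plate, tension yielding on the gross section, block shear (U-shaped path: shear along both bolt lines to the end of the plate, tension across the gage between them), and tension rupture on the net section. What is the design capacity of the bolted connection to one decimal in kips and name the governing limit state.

Bolt shear: A_b = π(0.875)²/4 = 0.60132 in². φR_n = 0.75 × 54 × 0.60132 × 8 × 2 = 389.7 kips.
Bearing (0.375 in plate, F_u = 65 ksi): end bolts L_c = 1.5 − 0.9375/2 = 1.03125, R_n = min(1.2×1.03125×0.375×65, 2.4×0.875×0.375×65) = 30.164 kips/bolt; interior L_c = 2.8125 − 0.9375 = 1.875, R_n = 51.188 kips/bolt. φR_n = 0.75 × (2×30.164 + 6×51.188) = 275.6 kips.
Tension yield (gross): A_g = 7×0.375 = 2.625 in². φR_n = 0.90 × 50 × 2.625 = 118.1 kips.
Block shear: shear path 2×[1.5+3×2.8125] = 2×9.9375 in, A_gv = 7.4531, A_nv = 2×(9.9375 − 3.5×1)×0.375 = 4.8281 in²; tension across gage: (2.875 − 1×1)×0.375 = 0.70313 in². R_n = min(0.6×65×4.8281, 0.6×50×7.4531) + 1.0×65×0.70313 = min(188.3, 223.59) + 45.703 = 234 kips. φR_n = 0.75 × 234 = 175.5 kips.
Tension rupture (net): A_n = (7 − 2×1)×0.375 = 1.875 in² (U = 1.0, A_e = A_n). φR_n = 0.75 × 65 × 1.875 = 91.4 kips.
Governing: min(389.7, 275.6, 118.1, 175.5, 91.4) = 91.4 kips → net-section rupture.

91.4 kips (net-section rupture governs)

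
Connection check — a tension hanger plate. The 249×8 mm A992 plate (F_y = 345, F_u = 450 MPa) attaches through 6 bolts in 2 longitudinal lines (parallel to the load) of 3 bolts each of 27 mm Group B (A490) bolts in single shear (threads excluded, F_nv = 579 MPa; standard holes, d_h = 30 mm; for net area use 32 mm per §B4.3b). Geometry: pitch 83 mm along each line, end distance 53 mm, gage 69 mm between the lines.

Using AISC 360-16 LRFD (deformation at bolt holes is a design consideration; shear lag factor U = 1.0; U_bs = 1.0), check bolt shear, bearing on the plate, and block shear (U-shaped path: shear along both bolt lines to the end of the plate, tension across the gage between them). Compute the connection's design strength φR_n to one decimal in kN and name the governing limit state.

Bolt shear: A_b = π(27)²/4 = 572.56 mm². φR_n = 0.75 × 579 × 572.56 × 6 × 1 = 1491.8 kN.
Bearing (8 mm plate, F_u = 450 MPa): end bolts L_c = 53 − 30/2 = 38, R_n = min(1.2×38×8×450, 2.4×27×8×450) = 164.16 kN/bolt; interior L_c = 83 − 30 = 53, R_n = 228.96 kN/bolt. φR_n = 0.75 × (2×164.16 + 4×228.96) = 933.1 kN.
Block shear: shear path 2×[53+2×83] = 2×219 mm, A_gv = 3504, A_nv = 2×(219 − 2.5×32)×8 = 2224 mm²; tension across gage: (69 − 1×32)×8 = 296 mm². R_n = min(0.6×450×2224, 0.6×345×3504) + 1.0×450×296 = min(600.48, 725.33) + 133.2 = 733.68 kN. φR_n = 0.75 × 733.68 = 550.3 kN.
Governing: min(1491.8, 933.1, 550.3) = 550.3 kN → block shear.

550.3 kN (block shear governs)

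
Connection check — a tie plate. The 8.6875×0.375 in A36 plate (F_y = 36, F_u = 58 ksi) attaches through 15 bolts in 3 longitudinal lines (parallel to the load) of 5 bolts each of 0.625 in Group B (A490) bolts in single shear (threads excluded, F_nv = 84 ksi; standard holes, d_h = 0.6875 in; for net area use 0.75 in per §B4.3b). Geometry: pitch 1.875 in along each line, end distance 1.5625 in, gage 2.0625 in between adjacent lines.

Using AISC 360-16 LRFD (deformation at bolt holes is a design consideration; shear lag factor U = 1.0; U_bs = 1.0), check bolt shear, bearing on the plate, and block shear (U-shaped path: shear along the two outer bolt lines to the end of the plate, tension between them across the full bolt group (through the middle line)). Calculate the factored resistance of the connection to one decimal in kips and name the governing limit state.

Bolt shear: A_b = π(0.625)²/4 = 0.3068 in². φR_n = 0.75 × 84 × 0.3068 × 15 × 1 = 289.9 kips.
Bearing (0.375 in plate, F_u = 58 ksi): end bolts L_c = 1.5625 − 0.6875/2 = 1.21875, R_n = min(1.2×1.21875×0.375×58, 2.4×0.625×0.375×58) = 31.809 kips/bolt; interior L_c = 1.875 − 0.6875 = 1.1875, R_n = 30.994 kips/bolt. φR_n = 0.75 × (3×31.809 + 12×30.994) = 350.5 kips.
Block shear: shear path 2×[1.5625+4×1.875] = 2×9.0625 in, A_gv = 6.7969, A_nv = 2×(9.0625 − 4.5×0.75)×0.375 = 4.2656 in²; tension across gage: (4.125 − 2×0.75)×0.375 = 0.98438 in². R_n = min(0.6×58×4.2656, 0.6×36×6.7969) + 1.0×58×0.98438 = min(148.44, 146.81) + 57.094 = 203.9 kips. φR_n = 0.75 × 203.9 = 152.9 kips.
Governing: min(289.9, 350.5, 152.9) = 152.9 kips → block shear.

152.9 kips (block shear governs)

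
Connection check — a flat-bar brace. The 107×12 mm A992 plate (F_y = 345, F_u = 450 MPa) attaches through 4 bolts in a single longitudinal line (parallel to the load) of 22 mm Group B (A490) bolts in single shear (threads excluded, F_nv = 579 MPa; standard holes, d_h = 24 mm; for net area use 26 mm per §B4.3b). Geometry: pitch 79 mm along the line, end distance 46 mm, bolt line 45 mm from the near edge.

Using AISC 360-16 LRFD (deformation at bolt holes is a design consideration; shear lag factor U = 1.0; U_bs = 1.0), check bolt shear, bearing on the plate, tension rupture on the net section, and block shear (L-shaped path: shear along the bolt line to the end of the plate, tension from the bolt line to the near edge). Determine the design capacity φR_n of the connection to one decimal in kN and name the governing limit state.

328.1 kN (net-section rupture governs)

Bolt shear: A_b = π(22)²/4 = 380.13 mm². φR_n = 0.75 × 579 × 380.13 × 4 × 1 = 660.3 kN.
Bearing (12 mm plate, F_u = 450 MPa): end bolts L_c = 46 − 24/2 = 34, R_n = min(1.2×34×12×450, 2.4×22×12×450) = 220.32 kN/bolt; interior L_c = 79 − 24 = 55, R_n = 285.12 kN/bolt. φR_n = 0.75 × (1×220.32 + 3×285.12) = 806.8 kN.
Tension rupture (net): A_n = (107 − 1×26)×12 = 972 mm² (U = 1.0, A_e = A_n). φR_n = 0.75 × 450 × 972 = 328.1 kN.
Block shear: shear path 1×[46+3×79] = 1×283 mm, A_gv = 3396, A_nv = 1×(283 − 3.5×26)×12 = 2304 mm²; tension to near edge: (45 − 0.5×26)×12 = 384 mm². R_n = min(0.6×450×2304, 0.6×345×3396) + 1.0×450×384 = min(622.08, 702.97) + 172.8 = 794.88 kN. φR_n = 0.75 × 794.88 = 596.2 kN.
Governing: min(660.3, 806.8, 328.1, 596.2) = 328.1 kN → net-section rupture.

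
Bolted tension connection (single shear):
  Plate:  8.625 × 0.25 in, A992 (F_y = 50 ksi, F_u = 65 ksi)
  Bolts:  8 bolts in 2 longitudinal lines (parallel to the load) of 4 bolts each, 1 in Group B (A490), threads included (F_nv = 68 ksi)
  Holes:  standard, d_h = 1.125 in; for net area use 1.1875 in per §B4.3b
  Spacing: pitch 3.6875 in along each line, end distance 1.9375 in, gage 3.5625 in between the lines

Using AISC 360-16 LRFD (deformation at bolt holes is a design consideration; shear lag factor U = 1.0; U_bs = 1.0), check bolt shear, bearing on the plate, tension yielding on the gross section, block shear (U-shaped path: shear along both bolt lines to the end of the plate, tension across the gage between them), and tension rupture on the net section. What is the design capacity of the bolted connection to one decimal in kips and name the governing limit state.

76.2 kips (net-section rupture governs)

Bolt shear: A_b = π(1)²/4 = 0.7854 in². φR_n = 0.75 × 68 × 0.7854 × 8 × 1 = 320.4 kips.
Bearing (0.25 in plate, F_u = 65 ksi): end bolts L_c = 1.9375 − 1.125/2 = 1.375, R_n = min(1.2×1.375×0.25×65, 2.4×1×0.25×65) = 26.813 kips/bolt; interior L_c = 3.6875 − 1.125 = 2.5625, R_n = 39 kips/bolt. φR_n = 0.75 × (2×26.813 + 6×39) = 215.7 kips.
Tension yield (gross): A_g = 8.625×0.25 = 2.1563 in². φR_n = 0.90 × 50 × 2.1563 = 97.0 kips.
Block shear: shear path 2×[1.9375+3×3.6875] = 2×13 in, A_gv = 6.5, A_nv = 2×(13 − 3.5×1.1875)×0.25 = 4.4219 in²; tension across gage: (3.5625 − 1×1.1875)×0.25 = 0.59375 in². R_n = min(0.6×65×4.4219, 0.6×50×6.5) + 1.0×65×0.59375 = min(172.45, 195) + 38.594 = 211.04 kips. φR_n = 0.75 × 211.04 = 158.3 kips.
Tension rupture (net): A_n = (8.625 − 2×1.1875)×0.25 = 1.5625 in² (U = 1.0, A_e = A_n). φR_n = 0.75 × 65 × 1.5625 = 76.2 kips.
Governing: min(320.4, 215.7, 97.0, 158.3, 76.2) = 76.2 kips → net-section rupture.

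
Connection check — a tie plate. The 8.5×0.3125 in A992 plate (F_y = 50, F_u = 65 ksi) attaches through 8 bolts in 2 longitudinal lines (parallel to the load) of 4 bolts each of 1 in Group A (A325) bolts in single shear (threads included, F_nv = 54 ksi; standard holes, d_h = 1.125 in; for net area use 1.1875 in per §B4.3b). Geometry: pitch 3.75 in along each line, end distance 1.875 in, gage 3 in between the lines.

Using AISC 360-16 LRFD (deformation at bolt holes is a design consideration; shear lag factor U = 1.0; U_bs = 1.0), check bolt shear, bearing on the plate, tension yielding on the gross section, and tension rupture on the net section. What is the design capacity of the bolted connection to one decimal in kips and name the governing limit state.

Bolt shear: A_b = π(1)²/4 = 0.7854 in². φR_n = 0.75 × 54 × 0.7854 × 8 × 1 = 254.5 kips.
Bearing (0.3125 in plate, F_u = 65 ksi): end bolts L_c = 1.875 − 1.125/2 = 1.3125, R_n = min(1.2×1.3125×0.3125×65, 2.4×1×0.3125×65) = 31.992 kips/bolt; interior L_c = 3.75 − 1.125 = 2.625, R_n = 48.75 kips/bolt. φR_n = 0.75 × (2×31.992 + 6×48.75) = 267.4 kips.
Tension yield (gross): A_g = 8.5×0.3125 = 2.6563 in². φR_n = 0.90 × 50 × 2.6563 = 119.5 kips.
Tension rupture (net): A_n = (8.5 − 2×1.1875)×0.3125 = 1.9141 in² (U = 1.0, A_e = A_n). φR_n = 0.75 × 65 × 1.9141 = 93.3 kips.
Governing: min(254.5, 267.4, 119.5, 93.3) = 93.3 kips → net-section rupture.

93.3 kips (net-section rupture governs)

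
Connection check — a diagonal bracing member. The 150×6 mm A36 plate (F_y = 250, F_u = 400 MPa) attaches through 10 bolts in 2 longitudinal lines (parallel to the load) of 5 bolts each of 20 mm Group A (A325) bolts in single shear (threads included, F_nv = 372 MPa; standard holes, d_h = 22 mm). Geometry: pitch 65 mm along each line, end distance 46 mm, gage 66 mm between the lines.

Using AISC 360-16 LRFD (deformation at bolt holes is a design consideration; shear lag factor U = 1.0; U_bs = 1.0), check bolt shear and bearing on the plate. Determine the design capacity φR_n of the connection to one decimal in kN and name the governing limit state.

Bolt shear: A_b = π(20)²/4 = 314.16 mm². φR_n = 0.75 × 372 × 314.16 × 10 × 1 = 876.5 kN.
Bearing (6 mm plate, F_u = 400 MPa): end bolts L_c = 46 − 22/2 = 35, R_n = min(1.2×35×6×400, 2.4×20×6×400) = 100.8 kN/bolt; interior L_c = 65 − 22 = 43, R_n = 115.2 kN/bolt. φR_n = 0.75 × (2×100.8 + 8×115.2) = 842.4 kN.
Governing: min(876.5, 842.4) = 842.4 kN → bearing.

842.4 kN (bearing governs)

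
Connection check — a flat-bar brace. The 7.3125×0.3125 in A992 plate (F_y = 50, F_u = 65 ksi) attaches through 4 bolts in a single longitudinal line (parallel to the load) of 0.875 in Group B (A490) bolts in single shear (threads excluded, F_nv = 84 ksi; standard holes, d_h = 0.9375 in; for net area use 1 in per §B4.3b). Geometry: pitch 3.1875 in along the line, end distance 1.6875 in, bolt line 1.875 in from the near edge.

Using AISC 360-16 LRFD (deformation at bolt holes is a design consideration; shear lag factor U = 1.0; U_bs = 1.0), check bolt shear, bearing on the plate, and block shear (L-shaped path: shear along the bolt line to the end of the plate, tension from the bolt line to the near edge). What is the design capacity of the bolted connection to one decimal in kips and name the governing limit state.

91.8 kips (block shear governs)

Bolt shear: A_b = π(0.875)²/4 = 0.60132 in². φR_n = 0.75 × 84 × 0.60132 × 4 × 1 = 151.5 kips.
Bearing (0.3125 in plate, F_u = 65 ksi): end bolts L_c = 1.6875 − 0.9375/2 = 1.21875, R_n = min(1.2×1.21875×0.3125×65, 2.4×0.875×0.3125×65) = 29.707 kips/bolt; interior L_c = 3.1875 − 0.9375 = 2.25, R_n = 42.656 kips/bolt. φR_n = 0.75 × (1×29.707 + 3×42.656) = 118.3 kips.
Block shear: shear path 1×[1.6875+3×3.1875] = 1×11.25 in, A_gv = 3.5156, A_nv = 1×(11.25 − 3.5×1)×0.3125 = 2.4219 in²; tension to near edge: (1.875 − 0.5×1)×0.3125 = 0.42969 in². R_n = min(0.6×65×2.4219, 0.6×50×3.5156) + 1.0×65×0.42969 = min(94.454, 105.47) + 27.93 = 122.38 kips. φR_n = 0.75 × 122.38 = 91.8 kips.
Governing: min(151.5, 118.3, 91.8) = 91.8 kips → block shear.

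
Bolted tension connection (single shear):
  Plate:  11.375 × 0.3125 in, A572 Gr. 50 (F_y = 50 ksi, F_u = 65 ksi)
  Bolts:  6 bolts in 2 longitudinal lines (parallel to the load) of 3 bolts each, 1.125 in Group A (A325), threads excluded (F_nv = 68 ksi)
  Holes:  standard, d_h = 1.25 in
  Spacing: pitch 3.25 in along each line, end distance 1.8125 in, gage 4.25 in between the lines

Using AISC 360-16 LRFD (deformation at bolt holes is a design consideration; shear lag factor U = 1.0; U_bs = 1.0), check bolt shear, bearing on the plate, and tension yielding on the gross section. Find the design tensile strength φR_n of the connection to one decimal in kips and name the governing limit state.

Bolt shear: A_b = π(1.125)²/4 = 0.99402 in². φR_n = 0.75 × 68 × 0.99402 × 6 × 1 = 304.2 kips.
Bearing (0.3125 in plate, F_u = 65 ksi): end bolts L_c = 1.8125 − 1.25/2 = 1.1875, R_n = min(1.2×1.1875×0.3125×65, 2.4×1.125×0.3125×65) = 28.945 kips/bolt; interior L_c = 3.25 − 1.25 = 2, R_n = 48.75 kips/bolt. φR_n = 0.75 × (2×28.945 + 4×48.75) = 189.7 kips.
Tension yield (gross): A_g = 11.375×0.3125 = 3.5547 in². φR_n = 0.90 × 50 × 3.5547 = 160.0 kips.
Governing: min(304.2, 189.7, 160.0) = 160.0 kips → gross-section yield.

160.0 kips (gross-section yield governs)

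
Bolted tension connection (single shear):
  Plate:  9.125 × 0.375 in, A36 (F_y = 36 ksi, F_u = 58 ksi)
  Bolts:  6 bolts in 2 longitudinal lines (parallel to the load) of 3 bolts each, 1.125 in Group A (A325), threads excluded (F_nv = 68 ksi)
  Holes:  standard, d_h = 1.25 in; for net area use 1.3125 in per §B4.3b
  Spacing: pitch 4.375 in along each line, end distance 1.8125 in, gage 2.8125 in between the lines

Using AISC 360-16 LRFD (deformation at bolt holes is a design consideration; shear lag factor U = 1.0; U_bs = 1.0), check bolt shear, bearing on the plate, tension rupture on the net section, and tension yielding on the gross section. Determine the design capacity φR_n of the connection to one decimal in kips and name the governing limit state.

Bolt shear: A_b = π(1.125)²/4 = 0.99402 in². φR_n = 0.75 × 68 × 0.99402 × 6 × 1 = 304.2 kips.
Bearing (0.375 in plate, F_u = 58 ksi): end bolts L_c = 1.8125 − 1.25/2 = 1.1875, R_n = min(1.2×1.1875×0.375×58, 2.4×1.125×0.375×58) = 30.994 kips/bolt; interior L_c = 4.375 − 1.25 = 3.125, R_n = 58.725 kips/bolt. φR_n = 0.75 × (2×30.994 + 4×58.725) = 222.7 kips.
Tension rupture (net): A_n = (9.125 − 2×1.3125)×0.375 = 2.4375 in² (U = 1.0, A_e = A_n). φR_n = 0.75 × 58 × 2.4375 = 106.0 kips.
Tension yield (gross): A_g = 9.125×0.375 = 3.4219 in². φR_n = 0.90 × 36 × 3.4219 = 110.9 kips.
Governing: min(304.2, 222.7, 106.0, 110.9) = 106.0 kips → net-section rupture.

106.0 kips (net-section rupture governs)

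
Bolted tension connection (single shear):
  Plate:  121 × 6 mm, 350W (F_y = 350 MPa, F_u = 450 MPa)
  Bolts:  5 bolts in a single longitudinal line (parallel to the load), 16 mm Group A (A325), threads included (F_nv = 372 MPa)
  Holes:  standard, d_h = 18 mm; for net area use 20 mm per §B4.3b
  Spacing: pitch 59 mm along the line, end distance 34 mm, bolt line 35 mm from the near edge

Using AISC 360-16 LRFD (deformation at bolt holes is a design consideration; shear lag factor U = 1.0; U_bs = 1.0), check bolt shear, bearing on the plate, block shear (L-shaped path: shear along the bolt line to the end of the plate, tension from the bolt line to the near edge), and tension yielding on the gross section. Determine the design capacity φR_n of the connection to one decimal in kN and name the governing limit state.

Bolt shear: A_b = π(16)²/4 = 201.06 mm². φR_n = 0.75 × 372 × 201.06 × 5 × 1 = 280.5 kN.
Bearing (6 mm plate, F_u = 450 MPa): end bolts L_c = 34 − 18/2 = 25, R_n = min(1.2×25×6×450, 2.4×16×6×450) = 81 kN/bolt; interior L_c = 59 − 18 = 41, R_n = 103.68 kN/bolt. φR_n = 0.75 × (1×81 + 4×103.68) = 371.8 kN.
Block shear: shear path 1×[34+4×59] = 1×270 mm, A_gv = 1620, A_nv = 1×(270 − 4.5×20)×6 = 1080 mm²; tension to near edge: (35 − 0.5×20)×6 = 150 mm². R_n = min(0.6×450×1080, 0.6×350×1620) + 1.0×450×150 = min(291.6, 340.2) + 67.5 = 359.1 kN. φR_n = 0.75 × 359.1 = 269.3 kN.
Tension yield (gross): A_g = 121×6 = 726 mm². φR_n = 0.90 × 350 × 726 = 228.7 kN.
Governing: min(280.5, 371.8, 269.3, 228.7) = 228.7 kN → gross-section yield.

228.7 kN (gross-section yield governs)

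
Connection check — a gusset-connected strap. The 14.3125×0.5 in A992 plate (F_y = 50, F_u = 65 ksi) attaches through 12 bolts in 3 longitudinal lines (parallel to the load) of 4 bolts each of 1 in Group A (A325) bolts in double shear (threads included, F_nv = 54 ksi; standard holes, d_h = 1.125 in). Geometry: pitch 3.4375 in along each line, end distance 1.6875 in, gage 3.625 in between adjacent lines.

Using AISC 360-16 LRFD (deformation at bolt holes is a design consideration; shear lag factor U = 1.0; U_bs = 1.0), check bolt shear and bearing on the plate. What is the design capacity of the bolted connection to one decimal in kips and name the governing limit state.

Bolt shear: A_b = π(1)²/4 = 0.7854 in². φR_n = 0.75 × 54 × 0.7854 × 12 × 2 = 763.4 kips.
Bearing (0.5 in plate, F_u = 65 ksi): end bolts L_c = 1.6875 − 1.125/2 = 1.125, R_n = min(1.2×1.125×0.5×65, 2.4×1×0.5×65) = 43.875 kips/bolt; interior L_c = 3.4375 − 1.125 = 2.3125, R_n = 78 kips/bolt. φR_n = 0.75 × (3×43.875 + 9×78) = 625.2 kips.
Governing: min(763.4, 625.2) = 625.2 kips → bearing.

625.2 kips (bearing governs)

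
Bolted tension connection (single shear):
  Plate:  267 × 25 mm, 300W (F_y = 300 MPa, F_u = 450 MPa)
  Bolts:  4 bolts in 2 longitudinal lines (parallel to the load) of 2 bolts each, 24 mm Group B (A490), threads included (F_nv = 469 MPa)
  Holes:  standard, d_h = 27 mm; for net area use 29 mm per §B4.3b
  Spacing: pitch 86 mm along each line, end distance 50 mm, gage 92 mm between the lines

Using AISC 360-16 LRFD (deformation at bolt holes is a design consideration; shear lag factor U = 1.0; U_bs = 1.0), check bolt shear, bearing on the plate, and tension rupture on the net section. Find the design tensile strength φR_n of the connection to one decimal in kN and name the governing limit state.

Bolt shear: A_b = π(24)²/4 = 452.39 mm². φR_n = 0.75 × 469 × 452.39 × 4 × 1 = 636.5 kN.
Bearing (25 mm plate, F_u = 450 MPa): end bolts L_c = 50 − 27/2 = 36.5, R_n = min(1.2×36.5×25×450, 2.4×24×25×450) = 492.75 kN/bolt; interior L_c = 86 − 27 = 59, R_n = 648 kN/bolt. φR_n = 0.75 × (2×492.75 + 2×648) = 1711.1 kN.
Tension rupture (net): A_n = (267 − 2×29)×25 = 5225 mm² (U = 1.0, A_e = A_n). φR_n = 0.75 × 450 × 5225 = 1763.4 kN.
Governing: min(636.5, 1711.1, 1763.4) = 636.5 kN → bolt shear.

636.5 kN (bolt shear governs)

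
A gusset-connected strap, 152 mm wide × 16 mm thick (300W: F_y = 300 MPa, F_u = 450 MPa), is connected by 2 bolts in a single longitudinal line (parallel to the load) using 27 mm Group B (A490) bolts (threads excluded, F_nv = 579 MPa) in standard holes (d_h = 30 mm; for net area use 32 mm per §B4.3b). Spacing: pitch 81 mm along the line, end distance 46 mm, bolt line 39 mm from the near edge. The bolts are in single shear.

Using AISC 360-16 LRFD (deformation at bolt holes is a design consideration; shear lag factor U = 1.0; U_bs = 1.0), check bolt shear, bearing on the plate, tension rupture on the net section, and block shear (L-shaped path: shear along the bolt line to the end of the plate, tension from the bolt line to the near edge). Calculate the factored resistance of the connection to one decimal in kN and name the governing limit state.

380.2 kN (block shear governs)

Bolt shear: A_b = π(27)²/4 = 572.56 mm². φR_n = 0.75 × 579 × 572.56 × 2 × 1 = 497.3 kN.
Bearing (16 mm plate, F_u = 450 MPa): end bolts L_c = 46 − 30/2 = 31, R_n = min(1.2×31×16×450, 2.4×27×16×450) = 267.84 kN/bolt; interior L_c = 81 − 30 = 51, R_n = 440.64 kN/bolt. φR_n = 0.75 × (1×267.84 + 1×440.64) = 531.4 kN.
Tension rupture (net): A_n = (152 − 1×32)×16 = 1920 mm² (U = 1.0, A_e = A_n). φR_n = 0.75 × 450 × 1920 = 648.0 kN.
Block shear: shear path 1×[46+1×81] = 1×127 mm, A_gv = 2032, A_nv = 1×(127 − 1.5×32)×16 = 1264 mm²; tension to near edge: (39 − 0.5×32)×16 = 368 mm². R_n = min(0.6×450×1264, 0.6×300×2032) + 1.0×450×368 = min(341.28, 365.76) + 165.6 = 506.88 kN. φR_n = 0.75 × 506.88 = 380.2 kN.
Governing: min(497.3, 531.4, 648.0, 380.2) = 380.2 kN → block shear.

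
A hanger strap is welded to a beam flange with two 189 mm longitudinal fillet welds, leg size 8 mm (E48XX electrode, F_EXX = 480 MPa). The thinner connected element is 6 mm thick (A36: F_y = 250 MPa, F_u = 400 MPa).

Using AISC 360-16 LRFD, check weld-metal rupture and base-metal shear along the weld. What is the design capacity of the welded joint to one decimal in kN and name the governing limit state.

Weld metal: throat = 0.707×8 = 5.656 mm, L = 2×189 = 378 mm. φR_n = 0.75 × 0.6 × 480 × 5.656 × 378 = 461.8 kN.
Base metal shear (6 mm plate): yield φR_n = 1.0×0.6×250×6×378 = 340.2 kN; rupture φR_n = 0.75×0.6×400×6×378 = 408.2 kN; take 340.2 kN (yield).
Governing: min(461.8, 340.2) = 340.2 kN → base-metal shear.

340.2 kN (base-metal shear governs)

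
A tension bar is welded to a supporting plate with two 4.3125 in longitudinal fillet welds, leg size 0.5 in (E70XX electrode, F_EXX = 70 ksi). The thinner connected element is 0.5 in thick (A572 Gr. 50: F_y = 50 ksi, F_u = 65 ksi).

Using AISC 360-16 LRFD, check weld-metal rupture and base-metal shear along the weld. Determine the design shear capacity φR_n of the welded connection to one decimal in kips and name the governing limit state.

96.0 kips (weld metal governs)

Weld metal: throat = 0.707×0.5 = 0.3535 in, L = 2×4.3125 = 8.625 in. φR_n = 0.75 × 0.6 × 70 × 0.3535 × 8.625 = 96.0 kips.
Base metal shear (0.5 in plate): yield φR_n = 1.0×0.6×50×0.5×8.625 = 129.4 kips; rupture φR_n = 0.75×0.6×65×0.5×8.625 = 126.1 kips; take 126.1 kips (rupture).
Governing: min(96.0, 126.1) = 96.0 kips → weld metal.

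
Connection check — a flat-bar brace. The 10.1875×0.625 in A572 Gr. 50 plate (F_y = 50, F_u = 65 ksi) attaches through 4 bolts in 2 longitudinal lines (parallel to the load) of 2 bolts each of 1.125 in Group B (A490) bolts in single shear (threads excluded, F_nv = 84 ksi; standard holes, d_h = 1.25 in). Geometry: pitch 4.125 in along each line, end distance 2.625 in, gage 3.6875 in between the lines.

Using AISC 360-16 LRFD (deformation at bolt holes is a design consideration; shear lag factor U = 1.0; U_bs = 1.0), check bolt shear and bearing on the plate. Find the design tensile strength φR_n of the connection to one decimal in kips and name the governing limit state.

250.5 kips (bolt shear governs)

Bolt shear: A_b = π(1.125)²/4 = 0.99402 in². φR_n = 0.75 × 84 × 0.99402 × 4 × 1 = 250.5 kips.
Bearing (0.625 in plate, F_u = 65 ksi): end bolts L_c = 2.625 − 1.25/2 = 2, R_n = min(1.2×2×0.625×65, 2.4×1.125×0.625×65) = 97.5 kips/bolt; interior L_c = 4.125 − 1.25 = 2.875, R_n = 109.69 kips/bolt. φR_n = 0.75 × (2×97.5 + 2×109.69) = 310.8 kips.
Governing: min(250.5, 310.8) = 250.5 kips → bolt shear.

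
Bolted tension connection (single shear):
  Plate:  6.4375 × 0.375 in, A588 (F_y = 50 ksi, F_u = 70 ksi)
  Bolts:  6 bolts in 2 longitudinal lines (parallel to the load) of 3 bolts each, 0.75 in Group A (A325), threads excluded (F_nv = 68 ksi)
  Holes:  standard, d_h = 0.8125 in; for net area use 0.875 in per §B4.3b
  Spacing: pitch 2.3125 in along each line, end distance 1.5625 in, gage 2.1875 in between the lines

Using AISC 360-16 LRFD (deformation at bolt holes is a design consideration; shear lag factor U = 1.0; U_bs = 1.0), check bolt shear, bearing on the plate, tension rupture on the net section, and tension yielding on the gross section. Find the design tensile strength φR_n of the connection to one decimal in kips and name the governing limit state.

Bolt shear: A_b = π(0.75)²/4 = 0.44179 in². φR_n = 0.75 × 68 × 0.44179 × 6 × 1 = 135.2 kips.
Bearing (0.375 in plate, F_u = 70 ksi): end bolts L_c = 1.5625 − 0.8125/2 = 1.15625, R_n = min(1.2×1.15625×0.375×70, 2.4×0.75×0.375×70) = 36.422 kips/bolt; interior L_c = 2.3125 − 0.8125 = 1.5, R_n = 47.25 kips/bolt. φR_n = 0.75 × (2×36.422 + 4×47.25) = 196.4 kips.
Tension rupture (net): A_n = (6.4375 − 2×0.875)×0.375 = 1.7578 in² (U = 1.0, A_e = A_n). φR_n = 0.75 × 70 × 1.7578 = 92.3 kips.
Tension yield (gross): A_g = 6.4375×0.375 = 2.4141 in². φR_n = 0.90 × 50 × 2.4141 = 108.6 kips.
Governing: min(135.2, 196.4, 92.3, 108.6) = 92.3 kips → net-section rupture.

92.3 kips (net-section rupture governs)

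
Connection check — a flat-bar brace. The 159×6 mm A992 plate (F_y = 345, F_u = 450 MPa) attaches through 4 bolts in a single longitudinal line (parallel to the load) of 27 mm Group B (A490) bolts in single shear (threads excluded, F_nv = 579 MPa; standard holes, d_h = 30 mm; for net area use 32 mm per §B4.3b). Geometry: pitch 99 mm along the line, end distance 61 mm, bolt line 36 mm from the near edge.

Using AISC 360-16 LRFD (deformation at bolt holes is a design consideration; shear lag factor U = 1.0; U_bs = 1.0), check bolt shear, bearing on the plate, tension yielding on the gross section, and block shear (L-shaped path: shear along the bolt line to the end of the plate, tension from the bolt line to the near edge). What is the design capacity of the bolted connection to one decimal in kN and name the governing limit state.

Bolt shear: A_b = π(27)²/4 = 572.56 mm². φR_n = 0.75 × 579 × 572.56 × 4 × 1 = 994.5 kN.
Bearing (6 mm plate, F_u = 450 MPa): end bolts L_c = 61 − 30/2 = 46, R_n = min(1.2×46×6×450, 2.4×27×6×450) = 149.04 kN/bolt; interior L_c = 99 − 30 = 69, R_n = 174.96 kN/bolt. φR_n = 0.75 × (1×149.04 + 3×174.96) = 505.4 kN.
Tension yield (gross): A_g = 159×6 = 954 mm². φR_n = 0.90 × 345 × 954 = 296.2 kN.
Block shear: shear path 1×[61+3×99] = 1×358 mm, A_gv = 2148, A_nv = 1×(358 − 3.5×32)×6 = 1476 mm²; tension to near edge: (36 − 0.5×32)×6 = 120 mm². R_n = min(0.6×450×1476, 0.6×345×2148) + 1.0×450×120 = min(398.52, 444.64) + 54 = 452.52 kN. φR_n = 0.75 × 452.52 = 339.4 kN.
Governing: min(994.5, 505.4, 296.2, 339.4) = 296.2 kN → gross-section yield.

296.2 kN (gross-section yield governs)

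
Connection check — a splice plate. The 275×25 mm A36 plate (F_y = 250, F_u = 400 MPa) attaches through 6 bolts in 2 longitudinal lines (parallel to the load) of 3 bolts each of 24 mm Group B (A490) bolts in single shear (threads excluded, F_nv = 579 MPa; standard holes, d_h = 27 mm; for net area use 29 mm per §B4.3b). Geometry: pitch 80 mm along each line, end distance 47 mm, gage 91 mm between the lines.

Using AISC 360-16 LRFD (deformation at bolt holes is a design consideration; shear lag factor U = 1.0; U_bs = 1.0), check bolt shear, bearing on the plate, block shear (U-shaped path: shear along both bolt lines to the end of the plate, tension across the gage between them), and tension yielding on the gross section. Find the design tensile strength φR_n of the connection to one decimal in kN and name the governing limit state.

Bolt shear: A_b = π(24)²/4 = 452.39 mm². φR_n = 0.75 × 579 × 452.39 × 6 × 1 = 1178.7 kN.
Bearing (25 mm plate, F_u = 400 MPa): end bolts L_c = 47 − 27/2 = 33.5, R_n = min(1.2×33.5×25×400, 2.4×24×25×400) = 402 kN/bolt; interior L_c = 80 − 27 = 53, R_n = 576 kN/bolt. φR_n = 0.75 × (2×402 + 4×576) = 2331.0 kN.
Block shear: shear path 2×[47+2×80] = 2×207 mm, A_gv = 10350, A_nv = 2×(207 − 2.5×29)×25 = 6725 mm²; tension across gage: (91 − 1×29)×25 = 1550 mm². R_n = min(0.6×400×6725, 0.6×250×10350) + 1.0×400×1550 = min(1614, 1552.5) + 620 = 2172.5 kN. φR_n = 0.75 × 2172.5 = 1629.4 kN.
Tension yield (gross): A_g = 275×25 = 6875 mm². φR_n = 0.90 × 250 × 6875 = 1546.9 kN.
Governing: min(1178.7, 2331.0, 1629.4, 1546.9) = 1178.7 kN → bolt shear.

1178.7 kN (bolt shear governs)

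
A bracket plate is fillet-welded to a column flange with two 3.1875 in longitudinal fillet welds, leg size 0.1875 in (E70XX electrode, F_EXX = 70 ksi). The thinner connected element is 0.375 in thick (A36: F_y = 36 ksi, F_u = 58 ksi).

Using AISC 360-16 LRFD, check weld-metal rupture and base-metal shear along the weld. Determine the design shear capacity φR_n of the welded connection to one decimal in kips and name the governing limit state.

Weld metal: throat = 0.707×0.1875 = 0.13256 in, L = 2×3.1875 = 6.375 in. φR_n = 0.75 × 0.6 × 70 × 0.13256 × 6.375 = 26.6 kips.
Base metal shear (0.375 in plate): yield φR_n = 1.0×0.6×36×0.375×6.375 = 51.6 kips; rupture φR_n = 0.75×0.6×58×0.375×6.375 = 62.4 kips; take 51.6 kips (yield).
Governing: min(26.6, 51.6) = 26.6 kips → weld metal.

26.6 kips (weld metal governs)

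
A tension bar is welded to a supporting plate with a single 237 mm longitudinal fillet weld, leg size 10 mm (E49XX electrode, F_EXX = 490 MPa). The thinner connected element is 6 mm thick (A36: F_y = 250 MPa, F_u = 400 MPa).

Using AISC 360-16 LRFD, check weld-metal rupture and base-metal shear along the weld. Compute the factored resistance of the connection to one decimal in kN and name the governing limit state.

Weld metal: throat = 0.707×10 = 7.07 mm, L = 237 mm. φR_n = 0.75 × 0.6 × 490 × 7.07 × 237 = 369.5 kN.
Base metal shear (6 mm plate): yield φR_n = 1.0×0.6×250×6×237 = 213.3 kN; rupture φR_n = 0.75×0.6×400×6×237 = 256.0 kN; take 213.3 kN (yield).
Governing: min(369.5, 213.3) = 213.3 kN → base-metal shear.

213.3 kN (base-metal shear governs)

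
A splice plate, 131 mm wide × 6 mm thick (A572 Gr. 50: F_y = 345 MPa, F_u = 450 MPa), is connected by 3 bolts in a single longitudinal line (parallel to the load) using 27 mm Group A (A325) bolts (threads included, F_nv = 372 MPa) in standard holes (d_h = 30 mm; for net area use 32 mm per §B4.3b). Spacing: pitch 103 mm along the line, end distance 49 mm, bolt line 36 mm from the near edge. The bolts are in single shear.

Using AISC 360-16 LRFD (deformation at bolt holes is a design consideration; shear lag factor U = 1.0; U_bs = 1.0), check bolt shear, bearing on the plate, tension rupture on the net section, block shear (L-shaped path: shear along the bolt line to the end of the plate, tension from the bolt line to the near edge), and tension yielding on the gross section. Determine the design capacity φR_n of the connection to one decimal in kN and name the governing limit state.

Bolt shear: A_b = π(27)²/4 = 572.56 mm². φR_n = 0.75 × 372 × 572.56 × 3 × 1 = 479.2 kN.
Bearing (6 mm plate, F_u = 450 MPa): end bolts L_c = 49 − 30/2 = 34, R_n = min(1.2×34×6×450, 2.4×27×6×450) = 110.16 kN/bolt; interior L_c = 103 − 30 = 73, R_n = 174.96 kN/bolt. φR_n = 0.75 × (1×110.16 + 2×174.96) = 345.1 kN.
Tension rupture (net): A_n = (131 − 1×32)×6 = 594 mm² (U = 1.0, A_e = A_n). φR_n = 0.75 × 450 × 594 = 200.5 kN.
Block shear: shear path 1×[49+2×103] = 1×255 mm, A_gv = 1530, A_nv = 1×(255 − 2.5×32)×6 = 1050 mm²; tension to near edge: (36 − 0.5×32)×6 = 120 mm². R_n = min(0.6×450×1050, 0.6×345×1530) + 1.0×450×120 = min(283.5, 316.71) + 54 = 337.5 kN. φR_n = 0.75 × 337.5 = 253.1 kN.
Tension yield (gross): A_g = 131×6 = 786 mm². φR_n = 0.90 × 345 × 786 = 244.1 kN.
Governing: min(479.2, 345.1, 200.5, 253.1, 244.1) = 200.5 kN → net-section rupture.

200.5 kN (net-section rupture governs)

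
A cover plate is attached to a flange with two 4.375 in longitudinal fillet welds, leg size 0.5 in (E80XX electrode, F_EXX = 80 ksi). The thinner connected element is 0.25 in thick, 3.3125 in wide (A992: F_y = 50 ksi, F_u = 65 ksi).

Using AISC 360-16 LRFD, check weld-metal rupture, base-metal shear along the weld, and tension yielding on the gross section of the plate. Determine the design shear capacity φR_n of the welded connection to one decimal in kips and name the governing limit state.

37.3 kips (gross-section yield governs)

Weld metal: throat = 0.707×0.5 = 0.3535 in, L = 2×4.375 = 8.75 in. φR_n = 0.75 × 0.6 × 80 × 0.3535 × 8.75 = 111.4 kips.
Base metal shear (0.25 in plate): yield φR_n = 1.0×0.6×50×0.25×8.75 = 65.6 kips; rupture φR_n = 0.75×0.6×65×0.25×8.75 = 64.0 kips; take 64.0 kips (rupture).
Tension yield (gross): A_g = 3.3125×0.25 = 0.82813 in². φR_n = 0.90 × 50 × 0.82813 = 37.3 kips.
Governing: min(111.4, 64.0, 37.3) = 37.3 kips → gross-section yield.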